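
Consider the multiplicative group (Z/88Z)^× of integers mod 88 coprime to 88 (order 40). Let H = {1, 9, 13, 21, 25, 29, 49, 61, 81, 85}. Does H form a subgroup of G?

Yes

|H| = 10 divides |G| = 40, consistent with Lagrange.
H contains the identity, every element's inverse is in H, and H is closed under ·: it is a subgroup.
In fact H = ⟨13⟩.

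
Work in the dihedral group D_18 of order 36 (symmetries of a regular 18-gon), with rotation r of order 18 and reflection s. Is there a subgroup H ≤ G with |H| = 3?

Yes

3 | 36. A subgroup of order 3 is {e, r^6, r^12}.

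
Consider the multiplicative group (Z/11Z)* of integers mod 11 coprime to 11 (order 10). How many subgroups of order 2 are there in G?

|G| = 10 and 2 | 10, so subgroups of order 2 are possible by Lagrange.
The subgroups of order 2 are: {1, 10}.
So G has 1 subgroup of order 2.

1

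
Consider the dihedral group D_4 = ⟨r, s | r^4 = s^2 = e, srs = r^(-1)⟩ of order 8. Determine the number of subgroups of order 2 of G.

|G| = 8 and 2 | 8, so subgroups of order 2 are possible by Lagrange.
The subgroups of order 2 are: {e, r^2}; {e, r^2s}; {e, r^3s}; {e, rs}; … (5 in all).
So G has 5 subgroups of order 2.

5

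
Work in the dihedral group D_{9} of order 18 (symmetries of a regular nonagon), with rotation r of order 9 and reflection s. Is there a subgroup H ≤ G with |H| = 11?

11 does not divide |G| = 18, so by Lagrange no subgroup of order 11 exists.

No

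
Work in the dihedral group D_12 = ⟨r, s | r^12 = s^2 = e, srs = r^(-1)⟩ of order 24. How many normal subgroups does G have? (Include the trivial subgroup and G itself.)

G has 34 subgroups. Checking conjugation-invariance by order — order 1: 1/1 normal; order 2: 1/13 normal; order 3: 1/1 normal; order 4: 1/7 normal; order 6: 1/5 normal; order 8: 0/3 normal; order 12: 3/3 normal; order 24: 1/1 normal.
Total normal subgroups: 9.

9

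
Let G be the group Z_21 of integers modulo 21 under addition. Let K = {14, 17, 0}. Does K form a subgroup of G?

No

17 ∈ K but its inverse 4 ∉ K, so K is not a subgroup.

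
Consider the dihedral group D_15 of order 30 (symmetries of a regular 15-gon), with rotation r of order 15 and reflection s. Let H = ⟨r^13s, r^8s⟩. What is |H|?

|⟨r^13s⟩| = 2 and |⟨r^8s⟩| = 2, so |H| is a multiple of lcm(2, 2) = 2 and divides |G| = 30.
Closing under the operation: H = {e, r^5, r^10, r^3s, r^8s, r^13s}, so |H| = 6.

6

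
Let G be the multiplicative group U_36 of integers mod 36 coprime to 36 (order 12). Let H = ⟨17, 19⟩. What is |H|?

4

|⟨17⟩| = 2 and |⟨19⟩| = 2, so |H| is a multiple of lcm(2, 2) = 2 and divides |G| = 12.
Closing under the operation: H = {1, 17, 19, 35}, so |H| = 4.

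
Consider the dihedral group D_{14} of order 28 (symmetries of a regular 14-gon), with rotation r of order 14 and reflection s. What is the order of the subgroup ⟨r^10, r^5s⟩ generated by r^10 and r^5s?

|⟨r^10⟩| = 7 and |⟨r^5s⟩| = 2, so |H| is a multiple of lcm(7, 2) = 14 and divides |G| = 28.
Closing under the operation: H = {e, r^2, r^4, r^6, r^8, r^10, r^12, rs, r^3s, r^5s, r^7s, r^9s, r^11s, r^13s}, so |H| = 14.

14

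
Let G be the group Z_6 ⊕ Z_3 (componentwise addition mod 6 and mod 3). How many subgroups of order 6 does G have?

|G| = 18 and 6 | 18, so subgroups of order 6 are possible by Lagrange.
The subgroups of order 6 are: {(0,0), (0,1), (0,2), (3,0), (3,1), (3,2)}; {(0,0), (1,0), (2,0), (3,0), (4,0), (5,0)}; {(0,0), (1,1), (2,2), (3,0), (4,1), (5,2)}; {(0,0), (1,2), (2,1), (3,0), (4,2), (5,1)}.
So G has 4 subgroups of order 6.

4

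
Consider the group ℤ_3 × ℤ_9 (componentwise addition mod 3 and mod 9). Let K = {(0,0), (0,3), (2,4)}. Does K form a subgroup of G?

(2,4) ∈ K but its inverse (1,5) ∉ K, so K is not a subgroup.

No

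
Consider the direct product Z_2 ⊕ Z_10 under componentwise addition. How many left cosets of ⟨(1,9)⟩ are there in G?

|⟨(1,9)⟩| = 10 and |G| = 20.
By Lagrange, [G : H] = |G|/|H| = 20/10 = 2.

2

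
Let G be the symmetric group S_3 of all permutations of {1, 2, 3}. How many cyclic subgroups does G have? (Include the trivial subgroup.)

Group the elements of G by the cyclic subgroup they generate; each cyclic subgroup of order d accounts for φ(d) elements.
Cyclic subgroups by order — order 1: 1; order 2: 3; order 3: 1.
Total: 5.

5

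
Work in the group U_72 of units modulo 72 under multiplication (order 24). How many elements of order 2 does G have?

The elements of order 2 are: 17, 19, 35, 37, 53, 55, 71.
That's 7.

7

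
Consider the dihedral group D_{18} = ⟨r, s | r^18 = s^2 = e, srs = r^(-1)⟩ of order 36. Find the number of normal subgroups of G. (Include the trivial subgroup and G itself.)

G has 45 subgroups. Checking conjugation-invariance by order — order 1: 1/1 normal; order 2: 1/19 normal; order 3: 1/1 normal; order 4: 0/9 normal; order 6: 1/7 normal; order 9: 1/1 normal; order 12: 0/3 normal; order 18: 3/3 normal; order 36: 1/1 normal.
Total normal subgroups: 9.

9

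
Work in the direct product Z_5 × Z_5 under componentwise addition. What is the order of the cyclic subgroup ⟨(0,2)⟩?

5

The order of (0,2) in Z_5 × Z_5 is lcm(ord(0) in Z_5, ord(2) in Z_5).
ord(0) = 1 and ord(2) = 5, so |⟨(0,2)⟩| = lcm(1, 5) = 5.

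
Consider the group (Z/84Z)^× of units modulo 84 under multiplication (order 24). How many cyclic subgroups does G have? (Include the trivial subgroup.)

16

A cyclic subgroup of order d is generated by each of its φ(d) elements of order d, so the cyclic subgroups of order d number (#elements of order d)/φ(d).
Cyclic subgroups by order — order 1: 1; order 2: 7; order 3: 1; order 6: 7.
Total: 16.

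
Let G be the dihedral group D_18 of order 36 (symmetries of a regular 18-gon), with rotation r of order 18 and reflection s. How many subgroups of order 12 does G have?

3

|G| = 36 and 12 | 36, so subgroups of order 12 are possible by Lagrange.
The subgroups of order 12 are: {e, r^3, r^6, r^9, r^12, r^15, rs, r^4s, r^7s, r^10s, r^13s, r^16s}; {e, r^3, r^6, r^9, r^12, r^15, r^2s, r^5s, r^8s, r^11s, r^14s, r^17s}; {e, r^3, r^6, r^9, r^12, r^15, s, r^3s, r^6s, r^9s, r^12s, r^15s}.
So G has 3 subgroups of order 12.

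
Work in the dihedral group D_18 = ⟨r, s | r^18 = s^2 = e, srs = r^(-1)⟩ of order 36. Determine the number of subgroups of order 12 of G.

3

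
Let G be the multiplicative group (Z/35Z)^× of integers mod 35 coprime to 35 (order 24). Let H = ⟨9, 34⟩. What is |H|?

12

|⟨9⟩| = 6 and |⟨34⟩| = 2, so |H| is a multiple of lcm(6, 2) = 6 and divides |G| = 24.
Closing under the operation: H = {1, 4, 6, 9, 11, 16, 19, 24, 26, 29, 31, 34}, so |H| = 12.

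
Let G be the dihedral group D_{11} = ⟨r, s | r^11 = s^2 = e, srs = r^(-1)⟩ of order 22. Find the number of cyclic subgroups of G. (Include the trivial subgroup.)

Group the elements of G by the cyclic subgroup they generate; each cyclic subgroup of order d accounts for φ(d) elements.
Cyclic subgroups by order — order 1: 1; order 2: 11; order 11: 1.
Total: 13.

13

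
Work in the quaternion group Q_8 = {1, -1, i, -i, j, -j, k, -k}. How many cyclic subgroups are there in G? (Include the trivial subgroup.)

5

Group the elements of G by the cyclic subgroup they generate; each cyclic subgroup of order d accounts for φ(d) elements.
Cyclic subgroups by order — order 1: 1; order 2: 1; order 4: 3.
Total: 5.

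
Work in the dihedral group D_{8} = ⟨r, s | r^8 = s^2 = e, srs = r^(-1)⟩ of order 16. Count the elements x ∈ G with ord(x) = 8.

The elements of order 8 are: r, r^3, r^5, r^7.
That's 4.

4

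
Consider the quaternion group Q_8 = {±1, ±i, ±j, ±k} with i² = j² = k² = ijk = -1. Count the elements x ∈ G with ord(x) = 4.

6

The elements of order 4 are: i, -i, j, -j, k, -k.
That's 6.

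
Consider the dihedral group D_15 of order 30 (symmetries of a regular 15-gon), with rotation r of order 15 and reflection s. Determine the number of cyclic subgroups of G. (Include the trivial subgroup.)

Group the elements of G by the cyclic subgroup they generate; each cyclic subgroup of order d accounts for φ(d) elements.
Cyclic subgroups by order — order 1: 1; order 2: 15; order 3: 1; order 5: 1; order 15: 1.
Total: 19.

19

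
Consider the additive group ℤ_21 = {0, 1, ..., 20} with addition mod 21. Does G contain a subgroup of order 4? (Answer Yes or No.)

No

4 does not divide |G| = 21, so by Lagrange no subgroup of order 4 exists.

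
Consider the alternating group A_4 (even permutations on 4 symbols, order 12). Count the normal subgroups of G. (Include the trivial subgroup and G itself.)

G has 10 subgroups. Checking conjugation-invariance by order — order 1: 1/1 normal; order 2: 0/3 normal; order 3: 0/4 normal; order 4: 1/1 normal; order 12: 1/1 normal.
Total normal subgroups: 3.

3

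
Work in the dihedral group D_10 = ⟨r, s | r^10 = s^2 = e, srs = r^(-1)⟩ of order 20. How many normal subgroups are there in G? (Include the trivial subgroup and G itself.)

7

G has 22 subgroups. Checking conjugation-invariance by order — order 1: 1/1 normal; order 2: 1/11 normal; order 4: 0/5 normal; order 5: 1/1 normal; order 10: 3/3 normal; order 20: 1/1 normal.
Total normal subgroups: 7.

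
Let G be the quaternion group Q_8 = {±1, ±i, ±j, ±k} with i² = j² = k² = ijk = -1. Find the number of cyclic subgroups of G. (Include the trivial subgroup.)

5

Group the elements of G by the cyclic subgroup they generate; each cyclic subgroup of order d accounts for φ(d) elements.
Cyclic subgroups by order — order 1: 1; order 2: 1; order 4: 3.
Total: 5.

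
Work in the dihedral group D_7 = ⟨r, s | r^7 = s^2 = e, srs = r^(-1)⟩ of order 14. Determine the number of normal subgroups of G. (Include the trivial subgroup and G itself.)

3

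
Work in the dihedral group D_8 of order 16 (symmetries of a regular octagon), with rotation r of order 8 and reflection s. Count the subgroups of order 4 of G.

|G| = 16 and 4 | 16, so subgroups of order 4 are possible by Lagrange.
The subgroups of order 4 are: {e, r^2, r^4, r^6}; {e, r^4, r^2s, r^6s}; {e, r^4, r^3s, r^7s}; {e, r^4, s, r^4s}; … (5 in all).
So G has 5 subgroups of order 4.

5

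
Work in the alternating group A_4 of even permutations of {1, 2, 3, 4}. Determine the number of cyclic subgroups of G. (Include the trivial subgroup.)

8

Each element a generates a cyclic subgroup ⟨a⟩; distinct elements may generate the same one (a cyclic group of order d has φ(d) generators).
Cyclic subgroups by order — order 1: 1; order 2: 3; order 3: 4.
Total: 8.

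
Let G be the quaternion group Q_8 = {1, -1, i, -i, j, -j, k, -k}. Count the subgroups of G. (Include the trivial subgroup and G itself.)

6

|G| = 8, so by Lagrange every subgroup order divides 8. Divisors: 1, 2, 4, 8.
Subgroups by order — order 1: 1; order 2: 1; order 4: 3; order 8: 1.
Total: 1 + 1 + 3 + 1 = 6.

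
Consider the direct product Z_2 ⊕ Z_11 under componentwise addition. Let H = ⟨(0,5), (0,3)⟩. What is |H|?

11

|⟨(0,5)⟩| = 11 and |⟨(0,3)⟩| = 11, so |H| is a multiple of lcm(11, 11) = 11 and divides |G| = 22.
Closing under the operation: H = {(0,0), (0,1), (0,2), (0,3), (0,4), (0,5), (0,6), (0,7), (0,8), (0,9), (0,10)}, so |H| = 11.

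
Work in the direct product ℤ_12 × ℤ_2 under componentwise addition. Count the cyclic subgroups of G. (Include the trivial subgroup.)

Each element a generates a cyclic subgroup ⟨a⟩; distinct elements may generate the same one (a cyclic group of order d has φ(d) generators).
Cyclic subgroups by order — order 1: 1; order 2: 3; order 3: 1; order 4: 2; order 6: 3; order 12: 2.
Total: 12.

12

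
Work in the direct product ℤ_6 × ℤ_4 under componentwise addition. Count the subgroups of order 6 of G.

|G| = 24 and 6 | 24, so subgroups of order 6 are possible by Lagrange.
The subgroups of order 6 are: {(0,0), (0,2), (2,0), (2,2), (4,0), (4,2)}; {(0,0), (1,0), (2,0), (3,0), (4,0), (5,0)}; {(0,0), (1,2), (2,0), (3,2), (4,0), (5,2)}.
So G has 3 subgroups of order 6.

3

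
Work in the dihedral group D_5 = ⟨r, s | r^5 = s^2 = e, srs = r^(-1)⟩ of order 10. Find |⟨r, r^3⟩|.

5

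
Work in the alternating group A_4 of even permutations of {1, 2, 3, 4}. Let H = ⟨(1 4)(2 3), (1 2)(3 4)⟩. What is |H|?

4

|⟨(1 4)(2 3)⟩| = 2 and |⟨(1 2)(3 4)⟩| = 2, so |H| is a multiple of lcm(2, 2) = 2 and divides |G| = 12.
Closing under the operation: H = {e, (1 2)(3 4), (1 3)(2 4), (1 4)(2 3)}, so |H| = 4.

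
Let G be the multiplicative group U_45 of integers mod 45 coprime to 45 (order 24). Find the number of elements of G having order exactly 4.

The elements of order 4 are: 8, 17, 28, 37.
That's 4.

4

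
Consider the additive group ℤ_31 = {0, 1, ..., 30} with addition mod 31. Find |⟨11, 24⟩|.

31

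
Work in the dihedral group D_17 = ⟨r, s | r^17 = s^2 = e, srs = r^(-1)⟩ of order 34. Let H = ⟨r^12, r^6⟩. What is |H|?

17

|⟨r^12⟩| = 17 and |⟨r^6⟩| = 17, so |H| is a multiple of lcm(17, 17) = 17 and divides |G| = 34.
Closing under the operation: H = {e, r, r^2, r^3, r^4, r^5, r^6, r^7, r^8, r^9, r^10, r^11, r^12, r^13, r^14, r^15, r^16}, so |H| = 17.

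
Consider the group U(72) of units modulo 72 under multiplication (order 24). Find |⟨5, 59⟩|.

|⟨5⟩| = 6 and |⟨59⟩| = 6, so |H| is a multiple of lcm(6, 6) = 6 and divides |G| = 24.
Closing under the operation: H = {1, 5, 7, 11, 25, 29, 31, 35, 49, 53, 55, 59}, so |H| = 12.

12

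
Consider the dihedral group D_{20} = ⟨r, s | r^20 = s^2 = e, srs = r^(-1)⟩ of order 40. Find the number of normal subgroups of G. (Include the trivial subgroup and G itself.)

G has 48 subgroups. Checking conjugation-invariance by order — order 1: 1/1 normal; order 2: 1/21 normal; order 4: 1/11 normal; order 5: 1/1 normal; order 8: 0/5 normal; order 10: 1/5 normal; order 20: 3/3 normal; order 40: 1/1 normal.
Total normal subgroups: 9.

9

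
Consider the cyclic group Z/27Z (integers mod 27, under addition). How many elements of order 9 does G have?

6

In a cyclic group of order 27, the number of elements of order d (for d | 27) is φ(d).
φ(9) = 6.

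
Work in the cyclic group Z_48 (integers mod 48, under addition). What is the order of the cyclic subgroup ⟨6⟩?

8

In Z_48, the order of an element a is n/gcd(a, n).
gcd(6, 48) = 6, so |⟨6⟩| = 48/6 = 8.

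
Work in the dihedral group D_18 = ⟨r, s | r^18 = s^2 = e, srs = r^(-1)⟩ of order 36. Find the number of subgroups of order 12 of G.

|G| = 36 and 12 | 36, so subgroups of order 12 are possible by Lagrange.
The subgroups of order 12 are: {e, r^3, r^6, r^9, r^12, r^15, rs, r^4s, r^7s, r^10s, r^13s, r^16s}; {e, r^3, r^6, r^9, r^12, r^15, r^2s, r^5s, r^8s, r^11s, r^14s, r^17s}; {e, r^3, r^6, r^9, r^12, r^15, s, r^3s, r^6s, r^9s, r^12s, r^15s}.
So G has 3 subgroups of order 12.

3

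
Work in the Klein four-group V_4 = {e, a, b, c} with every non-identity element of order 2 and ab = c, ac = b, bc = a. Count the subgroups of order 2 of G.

|G| = 4 and 2 | 4, so subgroups of order 2 are possible by Lagrange.
The subgroups of order 2 are: {e, a}; {e, b}; {e, c}.
So G has 3 subgroups of order 2.

3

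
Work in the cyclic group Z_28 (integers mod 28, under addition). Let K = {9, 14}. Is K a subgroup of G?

No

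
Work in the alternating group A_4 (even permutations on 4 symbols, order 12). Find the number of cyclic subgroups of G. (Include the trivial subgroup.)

A cyclic subgroup of order d is generated by each of its φ(d) elements of order d, so the cyclic subgroups of order d number (#elements of order d)/φ(d).
Cyclic subgroups by order — order 1: 1; order 2: 3; order 3: 4.
Total: 8.

8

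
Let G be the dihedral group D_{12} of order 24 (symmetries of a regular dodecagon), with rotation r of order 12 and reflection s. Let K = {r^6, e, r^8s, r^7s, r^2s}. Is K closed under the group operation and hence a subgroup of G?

No

|K| = 5 does not divide |G| = 24, so by Lagrange K is not a subgroup.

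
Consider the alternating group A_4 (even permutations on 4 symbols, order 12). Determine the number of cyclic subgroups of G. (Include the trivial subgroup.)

8

A cyclic subgroup of order d is generated by each of its φ(d) elements of order d, so the cyclic subgroups of order d number (#elements of order d)/φ(d).
Cyclic subgroups by order — order 1: 1; order 2: 3; order 3: 4.
Total: 8.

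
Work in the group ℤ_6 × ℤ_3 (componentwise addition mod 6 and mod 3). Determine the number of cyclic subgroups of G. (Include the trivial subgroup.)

A cyclic subgroup of order d is generated by each of its φ(d) elements of order d, so the cyclic subgroups of order d number (#elements of order d)/φ(d).
Cyclic subgroups by order — order 1: 1; order 2: 1; order 3: 4; order 6: 4.
Total: 10.

10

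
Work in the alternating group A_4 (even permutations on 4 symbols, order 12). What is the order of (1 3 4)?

3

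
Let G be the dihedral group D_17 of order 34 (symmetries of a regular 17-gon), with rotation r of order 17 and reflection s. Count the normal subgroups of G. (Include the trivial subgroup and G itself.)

G has 20 subgroups. Checking conjugation-invariance by order — order 1: 1/1 normal; order 2: 0/17 normal; order 17: 1/1 normal; order 34: 1/1 normal.
Total normal subgroups: 3.

3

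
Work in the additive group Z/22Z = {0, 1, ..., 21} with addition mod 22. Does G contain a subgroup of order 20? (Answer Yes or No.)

No

20 does not divide |G| = 22, so by Lagrange no subgroup of order 20 exists.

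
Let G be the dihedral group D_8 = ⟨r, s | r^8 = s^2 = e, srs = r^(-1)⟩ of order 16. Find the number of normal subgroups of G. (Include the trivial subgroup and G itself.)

7

G has 19 subgroups. Checking conjugation-invariance by order — order 1: 1/1 normal; order 2: 1/9 normal; order 4: 1/5 normal; order 8: 3/3 normal; order 16: 1/1 normal.
Total normal subgroups: 7.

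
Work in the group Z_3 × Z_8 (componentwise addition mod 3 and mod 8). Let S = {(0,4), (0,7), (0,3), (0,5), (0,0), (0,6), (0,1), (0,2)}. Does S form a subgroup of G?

|S| = 8 divides |G| = 24, consistent with Lagrange.
S contains the identity, every element's inverse is in S, and S is closed under +: it is a subgroup.
In fact S = ⟨(0,1)⟩.

Yes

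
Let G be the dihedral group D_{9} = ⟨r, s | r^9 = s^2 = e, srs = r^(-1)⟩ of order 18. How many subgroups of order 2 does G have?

|G| = 18 and 2 | 18, so subgroups of order 2 are possible by Lagrange.
The subgroups of order 2 are: {e, r^2s}; {e, r^3s}; {e, r^4s}; {e, r^5s}; … (9 in all).
So G has 9 subgroups of order 2.

9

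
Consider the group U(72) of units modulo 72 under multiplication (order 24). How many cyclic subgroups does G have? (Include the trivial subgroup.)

Group the elements of G by the cyclic subgroup they generate; each cyclic subgroup of order d accounts for φ(d) elements.
Cyclic subgroups by order — order 1: 1; order 2: 7; order 3: 1; order 6: 7.
Total: 16.

16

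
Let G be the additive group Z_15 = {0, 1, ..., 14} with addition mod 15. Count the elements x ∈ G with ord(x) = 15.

8

In a cyclic group of order 15, the number of elements of order d (for d | 15) is φ(d).
φ(15) = 8.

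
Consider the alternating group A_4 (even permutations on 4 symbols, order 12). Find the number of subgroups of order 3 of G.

4

|G| = 12 and 3 | 12, so subgroups of order 3 are possible by Lagrange.
The subgroups of order 3 are: {e, (1 2 3), (1 3 2)}; {e, (1 2 4), (1 4 2)}; {e, (1 3 4), (1 4 3)}; {e, (2 3 4), (2 4 3)}.
So G has 4 subgroups of order 3.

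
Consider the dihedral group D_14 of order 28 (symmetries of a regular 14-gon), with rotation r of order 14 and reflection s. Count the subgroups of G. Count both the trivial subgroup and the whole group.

|G| = 28, so by Lagrange every subgroup order divides 28. Divisors: 1, 2, 4, 7, 14, 28.
Subgroups by order — order 1: 1; order 2: 15; order 4: 7; order 7: 1; order 14: 3; order 28: 1.
Total: 1 + 15 + 7 + 1 + 3 + 1 = 28.

28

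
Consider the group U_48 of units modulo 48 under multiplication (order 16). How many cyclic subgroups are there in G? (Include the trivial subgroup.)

A cyclic subgroup of order d is generated by each of its φ(d) elements of order d, so the cyclic subgroups of order d number (#elements of order d)/φ(d).
Cyclic subgroups by order — order 1: 1; order 2: 7; order 4: 4.
Total: 12.

12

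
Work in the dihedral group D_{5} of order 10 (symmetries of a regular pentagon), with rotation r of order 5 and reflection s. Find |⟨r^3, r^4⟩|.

5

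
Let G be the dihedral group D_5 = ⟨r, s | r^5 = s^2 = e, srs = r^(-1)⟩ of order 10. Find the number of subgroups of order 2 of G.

|G| = 10 and 2 | 10, so subgroups of order 2 are possible by Lagrange.
The subgroups of order 2 are: {e, r^2s}; {e, r^3s}; {e, r^4s}; {e, rs}; … (5 in all).
So G has 5 subgroups of order 2.

5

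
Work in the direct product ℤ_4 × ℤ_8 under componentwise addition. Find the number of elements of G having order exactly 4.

An element (a,b) has order lcm(ord(a), ord(b)); count pairs with lcm equal to 4.
Enumerating gives 12 such elements.

12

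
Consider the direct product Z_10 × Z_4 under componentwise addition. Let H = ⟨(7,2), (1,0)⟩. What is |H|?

20

|⟨(7,2)⟩| = 10 and |⟨(1,0)⟩| = 10, so |H| is a multiple of lcm(10, 10) = 10 and divides |G| = 40.
Closing under the operation: H = {(0,0), (0,2), (1,0), (1,2), (2,0), (2,2), (3,0), (3,2), (4,0), (4,2), (5,0), (5,2), (6,0), (6,2), (7,0), (7,2), (8,0), (8,2), (9,0), (9,2)}, so |H| = 20.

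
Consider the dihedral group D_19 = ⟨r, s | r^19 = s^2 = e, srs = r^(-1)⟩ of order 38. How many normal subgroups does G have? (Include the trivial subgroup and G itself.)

G has 22 subgroups. Checking conjugation-invariance by order — order 1: 1/1 normal; order 2: 0/19 normal; order 19: 1/1 normal; order 38: 1/1 normal.
Total normal subgroups: 3.

3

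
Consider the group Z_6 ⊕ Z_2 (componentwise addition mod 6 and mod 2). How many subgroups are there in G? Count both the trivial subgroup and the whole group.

10

|G| = 12, so by Lagrange every subgroup order divides 12. Divisors: 1, 2, 3, 4, 6, 12.
Subgroups by order — order 1: 1; order 2: 3; order 3: 1; order 4: 1; order 6: 3; order 12: 1.
Total: 1 + 3 + 1 + 1 + 3 + 1 = 10.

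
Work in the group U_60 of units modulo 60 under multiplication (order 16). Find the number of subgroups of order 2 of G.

|G| = 16 and 2 | 16, so subgroups of order 2 are possible by Lagrange.
The subgroups of order 2 are: {1, 11}; {1, 19}; {1, 29}; {1, 31}; … (7 in all).
So G has 7 subgroups of order 2.

7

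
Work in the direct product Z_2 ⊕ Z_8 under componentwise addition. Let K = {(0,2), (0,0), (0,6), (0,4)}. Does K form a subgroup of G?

Yes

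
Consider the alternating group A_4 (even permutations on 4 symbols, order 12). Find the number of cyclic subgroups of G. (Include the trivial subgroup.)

8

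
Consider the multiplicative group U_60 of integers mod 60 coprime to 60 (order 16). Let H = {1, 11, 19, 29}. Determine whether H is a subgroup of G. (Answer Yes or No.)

Yes

|H| = 4 divides |G| = 16, consistent with Lagrange.
H contains the identity, every element's inverse is in H, and H is closed under ·: it is a subgroup.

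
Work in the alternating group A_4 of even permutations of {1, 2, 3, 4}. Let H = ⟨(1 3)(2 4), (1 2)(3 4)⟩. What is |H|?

4

|⟨(1 3)(2 4)⟩| = 2 and |⟨(1 2)(3 4)⟩| = 2, so |H| is a multiple of lcm(2, 2) = 2 and divides |G| = 12.
Closing under the operation: H = {e, (1 2)(3 4), (1 3)(2 4), (1 4)(2 3)}, so |H| = 4.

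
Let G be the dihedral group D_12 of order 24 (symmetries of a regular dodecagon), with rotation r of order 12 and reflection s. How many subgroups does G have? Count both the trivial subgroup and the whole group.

34

|G| = 24, so by Lagrange every subgroup order divides 24. Divisors: 1, 2, 3, 4, 6, 8, 12, 24.
Subgroups by order — order 1: 1; order 2: 13; order 3: 1; order 4: 7; order 6: 5; order 8: 3; order 12: 3; order 24: 1.
Total: 1 + 13 + 1 + 7 + 5 + 3 + 3 + 1 = 34.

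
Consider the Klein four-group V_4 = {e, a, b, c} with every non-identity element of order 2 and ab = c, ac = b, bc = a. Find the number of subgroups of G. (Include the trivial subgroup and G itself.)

|G| = 4, so by Lagrange every subgroup order divides 4. Divisors: 1, 2, 4.
Subgroups by order — order 1: 1; order 2: 3; order 4: 1.
Total: 1 + 3 + 1 = 5.

5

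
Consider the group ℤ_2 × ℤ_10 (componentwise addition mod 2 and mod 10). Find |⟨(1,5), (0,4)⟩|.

10

|⟨(1,5)⟩| = 2 and |⟨(0,4)⟩| = 5, so |H| is a multiple of lcm(2, 5) = 10 and divides |G| = 20.
Closing under the operation: H = {(0,0), (0,2), (0,4), (0,6), (0,8), (1,1), (1,3), (1,5), (1,7), (1,9)}, so |H| = 10.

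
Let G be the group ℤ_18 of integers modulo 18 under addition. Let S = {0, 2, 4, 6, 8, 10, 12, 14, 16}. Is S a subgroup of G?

Yes

|S| = 9 divides |G| = 18, consistent with Lagrange.
S contains the identity, every element's inverse is in S, and S is closed under +: it is a subgroup.
In fact S = ⟨2⟩.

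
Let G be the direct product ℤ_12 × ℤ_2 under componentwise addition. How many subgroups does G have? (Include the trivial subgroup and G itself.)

|G| = 24, so by Lagrange every subgroup order divides 24. Divisors: 1, 2, 3, 4, 6, 8, 12, 24.
Subgroups by order — order 1: 1; order 2: 3; order 3: 1; order 4: 3; order 6: 3; order 8: 1; order 12: 3; order 24: 1.
Total: 1 + 3 + 1 + 3 + 3 + 1 + 3 + 1 = 16.

16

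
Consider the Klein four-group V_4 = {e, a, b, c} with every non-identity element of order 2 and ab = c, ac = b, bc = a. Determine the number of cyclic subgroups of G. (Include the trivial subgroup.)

4

Each element a generates a cyclic subgroup ⟨a⟩; distinct elements may generate the same one (a cyclic group of order d has φ(d) generators).
Cyclic subgroups by order — order 1: 1; order 2: 3.
Total: 4.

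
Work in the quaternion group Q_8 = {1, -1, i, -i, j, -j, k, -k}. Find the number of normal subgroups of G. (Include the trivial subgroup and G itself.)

G has 6 subgroups. Checking conjugation-invariance by order — order 1: 1/1 normal; order 2: 1/1 normal; order 4: 3/3 normal; order 8: 1/1 normal.
Total normal subgroups: 6.

6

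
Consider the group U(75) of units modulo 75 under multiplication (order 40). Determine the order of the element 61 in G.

5

Compute successive powers of 61 mod 75: 61, 46, 31, 16, 1; 61^5 ≡ 1 (mod 75).
So |⟨61⟩| = 5.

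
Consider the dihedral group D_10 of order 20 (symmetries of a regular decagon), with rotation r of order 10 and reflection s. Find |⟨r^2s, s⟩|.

|⟨r^2s⟩| = 2 and |⟨s⟩| = 2, so |H| is a multiple of lcm(2, 2) = 2 and divides |G| = 20.
Closing under the operation: H = {e, r^2, r^4, r^6, r^8, s, r^2s, r^4s, r^6s, r^8s}, so |H| = 10.

10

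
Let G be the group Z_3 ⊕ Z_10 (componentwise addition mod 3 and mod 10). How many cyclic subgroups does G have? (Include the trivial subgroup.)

A cyclic subgroup of order d is generated by each of its φ(d) elements of order d, so the cyclic subgroups of order d number (#elements of order d)/φ(d).
Cyclic subgroups by order — order 1: 1; order 2: 1; order 3: 1; order 5: 1; order 6: 1; order 10: 1; order 15: 1; order 30: 1.
Total: 8.

8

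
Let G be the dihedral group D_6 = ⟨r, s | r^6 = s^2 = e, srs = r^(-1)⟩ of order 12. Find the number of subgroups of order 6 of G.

|G| = 12 and 6 | 12, so subgroups of order 6 are possible by Lagrange.
The subgroups of order 6 are: {e, r, r^2, r^3, r^4, r^5}; {e, r^2, r^4, s, r^2s, r^4s}; {e, r^2, r^4, rs, r^3s, r^5s}.
So G has 3 subgroups of order 6.

3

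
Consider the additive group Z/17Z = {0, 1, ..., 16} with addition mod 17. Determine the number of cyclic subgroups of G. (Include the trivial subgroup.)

Each element a generates a cyclic subgroup ⟨a⟩; distinct elements may generate the same one (a cyclic group of order d has φ(d) generators).
Cyclic subgroups by order — order 1: 1; order 17: 1.
Total: 2.

2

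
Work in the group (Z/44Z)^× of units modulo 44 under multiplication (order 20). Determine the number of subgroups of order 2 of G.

|G| = 20 and 2 | 20, so subgroups of order 2 are possible by Lagrange.
The subgroups of order 2 are: {1, 21}; {1, 23}; {1, 43}.
So G has 3 subgroups of order 2.

3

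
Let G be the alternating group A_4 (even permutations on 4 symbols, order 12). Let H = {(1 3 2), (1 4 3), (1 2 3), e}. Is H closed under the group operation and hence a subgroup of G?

No

(1 4 3) ∈ H but its inverse (1 3 4) ∉ H, so H is not a subgroup.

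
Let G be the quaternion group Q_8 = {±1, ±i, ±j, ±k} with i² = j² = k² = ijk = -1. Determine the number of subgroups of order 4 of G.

|G| = 8 and 4 | 8, so subgroups of order 4 are possible by Lagrange.
The subgroups of order 4 are: {1, -1, i, -i}; {1, -1, j, -j}; {1, -1, k, -k}.
So G has 3 subgroups of order 4.

3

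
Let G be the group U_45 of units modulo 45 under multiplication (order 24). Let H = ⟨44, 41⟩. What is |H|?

|⟨44⟩| = 2 and |⟨41⟩| = 6, so |H| is a multiple of lcm(2, 6) = 6 and divides |G| = 24.
Closing under the operation: H = {1, 4, 11, 14, 16, 19, 26, 29, 31, 34, 41, 44}, so |H| = 12.

12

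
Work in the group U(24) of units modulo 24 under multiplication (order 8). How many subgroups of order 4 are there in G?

7

|G| = 8 and 4 | 8, so subgroups of order 4 are possible by Lagrange.
The subgroups of order 4 are: {1, 11, 13, 23}; {1, 11, 17, 19}; {1, 5, 7, 11}; {1, 5, 13, 17}; … (7 in all).
So G has 7 subgroups of order 4.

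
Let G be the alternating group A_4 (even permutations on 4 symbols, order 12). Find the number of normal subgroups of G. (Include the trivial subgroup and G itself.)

3

G has 10 subgroups. Checking conjugation-invariance by order — order 1: 1/1 normal; order 2: 0/3 normal; order 3: 0/4 normal; order 4: 1/1 normal; order 12: 1/1 normal.
Total normal subgroups: 3.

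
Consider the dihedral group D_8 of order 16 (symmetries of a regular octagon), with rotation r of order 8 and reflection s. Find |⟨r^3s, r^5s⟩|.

|⟨r^3s⟩| = 2 and |⟨r^5s⟩| = 2, so |H| is a multiple of lcm(2, 2) = 2 and divides |G| = 16.
Closing under the operation: H = {e, r^2, r^4, r^6, rs, r^3s, r^5s, r^7s}, so |H| = 8.

8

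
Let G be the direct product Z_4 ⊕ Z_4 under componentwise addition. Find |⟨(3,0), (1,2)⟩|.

8

|⟨(3,0)⟩| = 4 and |⟨(1,2)⟩| = 4, so |H| is a multiple of lcm(4, 4) = 4 and divides |G| = 16.
Closing under the operation: H = {(0,0), (0,2), (1,0), (1,2), (2,0), (2,2), (3,0), (3,2)}, so |H| = 8.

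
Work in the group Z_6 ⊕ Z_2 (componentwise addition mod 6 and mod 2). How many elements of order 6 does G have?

6

An element (a,b) has order lcm(ord(a), ord(b)); count pairs with lcm equal to 6.
Enumerating gives 6 such elements.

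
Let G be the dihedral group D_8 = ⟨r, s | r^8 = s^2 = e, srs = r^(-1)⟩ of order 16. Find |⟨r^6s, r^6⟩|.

|⟨r^6s⟩| = 2 and |⟨r^6⟩| = 4, so |H| is a multiple of lcm(2, 4) = 4 and divides |G| = 16.
Closing under the operation: H = {e, r^2, r^4, r^6, s, r^2s, r^4s, r^6s}, so |H| = 8.

8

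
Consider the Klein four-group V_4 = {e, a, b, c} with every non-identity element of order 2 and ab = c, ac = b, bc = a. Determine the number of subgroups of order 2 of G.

|G| = 4 and 2 | 4, so subgroups of order 2 are possible by Lagrange.
The subgroups of order 2 are: {e, a}; {e, b}; {e, c}.
So G has 3 subgroups of order 2.

3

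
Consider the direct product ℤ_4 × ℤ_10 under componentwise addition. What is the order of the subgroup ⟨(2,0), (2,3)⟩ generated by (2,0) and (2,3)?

20

|⟨(2,0)⟩| = 2 and |⟨(2,3)⟩| = 10, so |H| is a multiple of lcm(2, 10) = 10 and divides |G| = 40.
Closing under the operation: H = {(0,0), (0,1), (0,2), (0,3), (0,4), (0,5), (0,6), (0,7), (0,8), (0,9), (2,0), (2,1), (2,2), (2,3), (2,4), (2,5), (2,6), (2,7), (2,8), (2,9)}, so |H| = 20.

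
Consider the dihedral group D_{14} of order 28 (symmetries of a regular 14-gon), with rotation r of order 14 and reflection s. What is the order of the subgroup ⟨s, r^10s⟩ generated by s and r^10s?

14

|⟨s⟩| = 2 and |⟨r^10s⟩| = 2, so |H| is a multiple of lcm(2, 2) = 2 and divides |G| = 28.
Closing under the operation: H = {e, r^2, r^4, r^6, r^8, r^10, r^12, s, r^2s, r^4s, r^6s, r^8s, r^10s, r^12s}, so |H| = 14.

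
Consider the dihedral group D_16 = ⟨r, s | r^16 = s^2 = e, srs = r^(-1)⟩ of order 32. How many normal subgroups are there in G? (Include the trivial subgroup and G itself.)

8

G has 36 subgroups. Checking conjugation-invariance by order — order 1: 1/1 normal; order 2: 1/17 normal; order 4: 1/9 normal; order 8: 1/5 normal; order 16: 3/3 normal; order 32: 1/1 normal.
Total normal subgroups: 8.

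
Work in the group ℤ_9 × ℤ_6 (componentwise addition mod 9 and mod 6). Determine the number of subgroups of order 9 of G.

|G| = 54 and 9 | 54, so subgroups of order 9 are possible by Lagrange.
The subgroups of order 9 are: {(0,0), (0,2), (0,4), (3,0), (3,2), (3,4), (6,0), (6,2), (6,4)}; {(0,0), (1,0), (2,0), (3,0), (4,0), (5,0), (6,0), (7,0), (8,0)}; {(0,0), (1,2), (2,4), (3,0), (4,2), (5,4), (6,0), (7,2), (8,4)}; {(0,0), (1,4), (2,2), (3,0), (4,4), (5,2), (6,0), (7,4), (8,2)}.
So G has 4 subgroups of order 9.

4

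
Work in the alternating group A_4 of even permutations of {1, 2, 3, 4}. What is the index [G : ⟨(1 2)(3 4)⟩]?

6

|⟨(1 2)(3 4)⟩| = 2 and |G| = 12.
By Lagrange, [G : H] = |G|/|H| = 12/2 = 6.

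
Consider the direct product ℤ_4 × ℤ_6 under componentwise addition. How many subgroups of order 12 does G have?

3

|G| = 24 and 12 | 24, so subgroups of order 12 are possible by Lagrange.
The subgroups of order 12 are: {(0,0), (0,1), (0,2), (0,3), (0,4), (0,5), (2,0), (2,1), (2,2), (2,3), (2,4), (2,5)}; {(0,0), (0,2), (0,4), (1,0), (1,2), (1,4), (2,0), (2,2), (2,4), (3,0), (3,2), (3,4)}; {(0,0), (0,2), (0,4), (1,1), (1,3), (1,5), (2,0), (2,2), (2,4), (3,1), (3,3), (3,5)}.
So G has 3 subgroups of order 12.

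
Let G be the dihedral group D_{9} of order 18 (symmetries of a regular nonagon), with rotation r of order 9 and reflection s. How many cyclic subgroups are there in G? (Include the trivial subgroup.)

Group the elements of G by the cyclic subgroup they generate; each cyclic subgroup of order d accounts for φ(d) elements.
Cyclic subgroups by order — order 1: 1; order 2: 9; order 3: 1; order 9: 1.
Total: 12.

12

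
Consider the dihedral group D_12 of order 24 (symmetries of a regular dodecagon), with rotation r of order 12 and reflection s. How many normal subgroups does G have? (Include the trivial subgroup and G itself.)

9

G has 34 subgroups. Checking conjugation-invariance by order — order 1: 1/1 normal; order 2: 1/13 normal; order 3: 1/1 normal; order 4: 1/7 normal; order 6: 1/5 normal; order 8: 0/3 normal; order 12: 3/3 normal; order 24: 1/1 normal.
Total normal subgroups: 9.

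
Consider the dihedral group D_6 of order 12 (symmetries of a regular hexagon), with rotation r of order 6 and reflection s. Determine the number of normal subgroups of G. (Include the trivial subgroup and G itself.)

7

G has 16 subgroups. Checking conjugation-invariance by order — order 1: 1/1 normal; order 2: 1/7 normal; order 3: 1/1 normal; order 4: 0/3 normal; order 6: 3/3 normal; order 12: 1/1 normal.
Total normal subgroups: 7.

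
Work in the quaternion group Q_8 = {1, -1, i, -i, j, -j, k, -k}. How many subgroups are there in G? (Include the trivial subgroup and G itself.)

|G| = 8, so by Lagrange every subgroup order divides 8. Divisors: 1, 2, 4, 8.
Subgroups by order — order 1: 1; order 2: 1; order 4: 3; order 8: 1.
Total: 1 + 1 + 3 + 1 = 6.

6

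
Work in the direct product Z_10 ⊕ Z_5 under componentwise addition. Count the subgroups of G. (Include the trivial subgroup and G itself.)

|G| = 50, so by Lagrange every subgroup order divides 50. Divisors: 1, 2, 5, 10, 25, 50.
Subgroups by order — order 1: 1; order 2: 1; order 5: 6; order 10: 6; order 25: 1; order 50: 1.
Total: 1 + 1 + 6 + 6 + 1 + 1 = 16.

16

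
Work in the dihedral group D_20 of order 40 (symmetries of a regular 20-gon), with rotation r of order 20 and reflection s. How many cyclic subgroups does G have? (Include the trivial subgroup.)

26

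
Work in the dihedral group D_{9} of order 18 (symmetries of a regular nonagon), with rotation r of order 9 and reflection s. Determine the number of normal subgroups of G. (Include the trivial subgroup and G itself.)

4

G has 16 subgroups. Checking conjugation-invariance by order — order 1: 1/1 normal; order 2: 0/9 normal; order 3: 1/1 normal; order 6: 0/3 normal; order 9: 1/1 normal; order 18: 1/1 normal.
Total normal subgroups: 4.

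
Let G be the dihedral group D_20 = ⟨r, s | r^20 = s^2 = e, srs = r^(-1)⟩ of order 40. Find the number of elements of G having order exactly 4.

2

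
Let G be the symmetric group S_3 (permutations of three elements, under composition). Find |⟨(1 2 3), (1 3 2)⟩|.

3

|⟨(1 2 3)⟩| = 3 and |⟨(1 3 2)⟩| = 3, so |H| is a multiple of lcm(3, 3) = 3 and divides |G| = 6.
Closing under the operation: H = {e, (1 2 3), (1 3 2)}, so |H| = 3.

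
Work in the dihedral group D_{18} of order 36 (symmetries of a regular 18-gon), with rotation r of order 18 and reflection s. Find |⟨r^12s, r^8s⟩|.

|⟨r^12s⟩| = 2 and |⟨r^8s⟩| = 2, so |H| is a multiple of lcm(2, 2) = 2 and divides |G| = 36.
Closing under the operation: H = {e, r^2, r^4, r^6, r^8, r^10, r^12, r^14, r^16, s, r^2s, r^4s, r^6s, r^8s, r^10s, r^12s, r^14s, r^16s}, so |H| = 18.

18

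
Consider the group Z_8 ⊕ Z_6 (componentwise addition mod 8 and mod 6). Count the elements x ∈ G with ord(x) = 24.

16

An element (a,b) has order lcm(ord(a), ord(b)); count pairs with lcm equal to 24.
Enumerating gives 16 such elements.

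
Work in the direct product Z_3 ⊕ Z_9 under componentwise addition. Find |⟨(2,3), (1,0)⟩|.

|⟨(2,3)⟩| = 3 and |⟨(1,0)⟩| = 3, so |H| is a multiple of lcm(3, 3) = 3 and divides |G| = 27.
Closing under the operation: H = {(0,0), (0,3), (0,6), (1,0), (1,3), (1,6), (2,0), (2,3), (2,6)}, so |H| = 9.

9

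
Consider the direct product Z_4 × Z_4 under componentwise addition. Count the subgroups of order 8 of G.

|G| = 16 and 8 | 16, so subgroups of order 8 are possible by Lagrange.
The subgroups of order 8 are: {(0,0), (0,1), (0,2), (0,3), (2,0), (2,1), (2,2), (2,3)}; {(0,0), (0,2), (1,0), (1,2), (2,0), (2,2), (3,0), (3,2)}; {(0,0), (0,2), (1,1), (1,3), (2,0), (2,2), (3,1), (3,3)}.
So G has 3 subgroups of order 8.

3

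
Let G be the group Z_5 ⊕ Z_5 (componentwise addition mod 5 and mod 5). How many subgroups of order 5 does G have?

6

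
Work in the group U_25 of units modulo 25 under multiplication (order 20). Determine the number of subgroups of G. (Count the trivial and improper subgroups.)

|G| = 20, so by Lagrange every subgroup order divides 20. Divisors: 1, 2, 4, 5, 10, 20.
Subgroups by order — order 1: 1; order 2: 1; order 4: 1; order 5: 1; order 10: 1; order 20: 1.
Total: 1 + 1 + 1 + 1 + 1 + 1 = 6.

6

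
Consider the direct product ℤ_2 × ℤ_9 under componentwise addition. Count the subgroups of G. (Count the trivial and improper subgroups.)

6

|G| = 18, so by Lagrange every subgroup order divides 18. Divisors: 1, 2, 3, 6, 9, 18.
Subgroups by order — order 1: 1; order 2: 1; order 3: 1; order 6: 1; order 9: 1; order 18: 1.
Total: 1 + 1 + 1 + 1 + 1 + 1 = 6.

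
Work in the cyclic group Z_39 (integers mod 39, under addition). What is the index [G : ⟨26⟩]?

13

|⟨26⟩| = 3 and |G| = 39.
By Lagrange, [G : H] = |G|/|H| = 39/3 = 13.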